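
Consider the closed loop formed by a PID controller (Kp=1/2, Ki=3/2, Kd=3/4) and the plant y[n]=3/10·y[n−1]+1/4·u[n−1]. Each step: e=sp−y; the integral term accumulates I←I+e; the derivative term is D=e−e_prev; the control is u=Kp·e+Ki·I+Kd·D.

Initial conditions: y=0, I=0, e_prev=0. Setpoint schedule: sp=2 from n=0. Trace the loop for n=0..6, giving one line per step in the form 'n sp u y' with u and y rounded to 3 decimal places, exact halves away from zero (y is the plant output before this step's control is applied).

(exact arithmetic carried between steps; '≈' marks a value shown rounded to 6 d.p. or computed from one; I and e_prev carry over from the previous line; the table rounds u and y to 3 d.p., halves away from zero)
n=0: y=0, sp=2, e=sp−y=2; I=2, D=e−e_prev=2; u=1/2·2+3/2·2+3/4·2=5.5; next y=3/10·0+1/4·5.5=1.375
n=1: y=1.375, sp=2, e=sp−y=0.625; I=2.625, D=e−e_prev=-1.375; u=1/2·0.625+3/2·2.625+3/4·(-1.375)=3.21875; next y=3/10·1.375+1/4·3.21875≈1.217188
n=2: y≈1.217188, sp=2, e=sp−y≈0.782813; I≈3.407813, D=e−e_prev≈0.157813; u=1/2·0.782813+3/2·3.407813+3/4·0.157813≈5.621484; next y=3/10·1.217188+1/4·5.621484≈1.770527
n=3: y≈1.770527, sp=2, e=sp−y≈0.229473; I≈3.637285, D=e−e_prev≈-0.553340; u=1/2·0.229473+3/2·3.637285+3/4·(-0.553340)≈5.155659; next y=3/10·1.770527+1/4·5.155659≈1.820073
n=4: y≈1.820073, sp=2, e=sp−y≈0.179927; I≈3.817212, D=e−e_prev≈-0.049546; u=1/2·0.179927+3/2·3.817212+3/4·(-0.049546)≈5.778622; next y=3/10·1.820073+1/4·5.778622≈1.990678
n=5: y≈1.990678, sp=2, e=sp−y≈0.009322; I≈3.826535, D=e−e_prev≈-0.170605; u=1/2·0.009322+3/2·3.826535+3/4·(-0.170605)≈5.616510; next y=3/10·1.990678+1/4·5.616510≈2.001331
n=6: y≈2.001331, sp=2, e=sp−y≈-0.001331; I≈3.825204, D=e−e_prev≈-0.010653; u=1/2·(-0.001331)+3/2·3.825204+3/4·(-0.010653)≈5.729151; next y=3/10·2.001331+1/4·5.729151≈2.032687

0 2 5.500 0.000
1 2 3.219 1.375
2 2 5.621 1.217
3 2 5.156 1.771
4 2 5.779 1.820
5 2 5.617 1.991
6 2 5.729 2.001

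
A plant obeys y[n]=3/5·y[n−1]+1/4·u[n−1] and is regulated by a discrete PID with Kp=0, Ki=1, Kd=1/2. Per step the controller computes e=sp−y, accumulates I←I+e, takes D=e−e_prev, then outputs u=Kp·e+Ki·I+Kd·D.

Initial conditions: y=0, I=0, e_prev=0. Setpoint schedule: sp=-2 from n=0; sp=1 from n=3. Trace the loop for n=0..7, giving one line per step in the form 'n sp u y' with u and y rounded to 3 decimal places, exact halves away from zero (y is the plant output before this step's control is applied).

(exact arithmetic carried between steps; '≈' marks a value shown rounded to 6 d.p. or computed from one; I and e_prev carry over from the previous line; the table rounds u and y to 3 d.p., halves away from zero)
n=0: y=0, sp=-2, e=sp−y=-2; I=-2, D=e−e_prev=-2; u=0·(-2)+1·(-2)+1/2·(-2)=-3; next y=3/5·0+1/4·(-3)=-0.75
n=1: y=-0.75, sp=-2, e=sp−y=-1.25; I=-3.25, D=e−e_prev=0.75; u=0·(-1.25)+1·(-3.25)+1/2·0.75=-2.875; next y=3/5·(-0.75)+1/4·(-2.875)=-1.16875
n=2: y=-1.16875, sp=-2, e=sp−y=-0.83125; I=-4.08125, D=e−e_prev=0.41875; u=0·(-0.83125)+1·(-4.08125)+1/2·0.41875=-3.871875; next y=3/5·(-1.16875)+1/4·(-3.871875)≈-1.669219
n=3: y≈-1.669219, sp=1, e=sp−y≈2.669219; I≈-1.412031, D=e−e_prev≈3.500469; u=0·2.669219+1·(-1.412031)+1/2·3.500469≈0.338203; next y=3/5·(-1.669219)+1/4·0.338203≈-0.916980
n=4: y≈-0.916980, sp=1, e=sp−y≈1.916980; I≈0.504949, D=e−e_prev≈-0.752238; u=0·1.916980+1·0.504949+1/2·(-0.752238)≈0.128830; next y=3/5·(-0.916980)+1/4·0.128830≈-0.517981
n=5: y≈-0.517981, sp=1, e=sp−y≈1.517981; I≈2.022930, D=e−e_prev≈-0.399000; u=0·1.517981+1·2.022930+1/2·(-0.399000)≈1.823430; next y=3/5·(-0.517981)+1/4·1.823430≈0.145069
n=6: y≈0.145069, sp=1, e=sp−y≈0.854931; I≈2.877861, D=e−e_prev≈-0.663050; u=0·0.854931+1·2.877861+1/2·(-0.663050)≈2.546336; next y=3/5·0.145069+1/4·2.546336≈0.723625
n=7: y≈0.723625, sp=1, e=sp−y≈0.276375; I≈3.154235, D=e−e_prev≈-0.578556; u=0·0.276375+1·3.154235+1/2·(-0.578556)≈2.864957; next y=3/5·0.723625+1/4·2.864957≈1.150415

0 -2 -3.000 0.000
1 -2 -2.875 -0.750
2 -2 -3.872 -1.169
3 1 0.338 -1.669
4 1 0.129 -0.917
5 1 1.823 -0.518
6 1 2.546 0.145
7 1 2.865 0.724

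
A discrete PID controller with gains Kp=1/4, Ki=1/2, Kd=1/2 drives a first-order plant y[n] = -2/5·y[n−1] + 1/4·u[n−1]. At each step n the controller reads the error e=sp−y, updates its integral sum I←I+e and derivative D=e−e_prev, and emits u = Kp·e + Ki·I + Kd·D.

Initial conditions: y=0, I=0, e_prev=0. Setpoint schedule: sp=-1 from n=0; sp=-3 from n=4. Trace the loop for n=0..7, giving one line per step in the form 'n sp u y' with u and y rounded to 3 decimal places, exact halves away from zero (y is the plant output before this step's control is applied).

0 -1 -1.250 0.000
1 -1 -0.859 -0.313
2 -1 -1.638 -0.090
3 -1 -1.627 -0.373
4 -3 -4.727 -0.257
5 -3 -4.014 -1.079
6 -3 -6.019 -0.572
7 -3 -6.099 -1.276

(exact arithmetic carried between steps; '≈' marks a value shown rounded to 6 d.p. or computed from one; I and e_prev carry over from the previous line; the table rounds u and y to 3 d.p., halves away from zero)
n=0: y=0, sp=-1, e=sp−y=-1; I=-1, D=e−e_prev=-1; u=1/4·(-1)+1/2·(-1)+1/2·(-1)=-1.25; next y=-2/5·0+1/4·(-1.25)=-0.3125
n=1: y=-0.3125, sp=-1, e=sp−y=-0.6875; I=-1.6875, D=e−e_prev=0.3125; u=1/4·(-0.6875)+1/2·(-1.6875)+1/2·0.3125=-0.859375; next y=-2/5·(-0.3125)+1/4·(-0.859375)≈-0.089844
n=2: y≈-0.089844, sp=-1, e=sp−y≈-0.910156; I≈-2.597656, D=e−e_prev≈-0.222656; u=1/4·(-0.910156)+1/2·(-2.597656)+1/2·(-0.222656)≈-1.637695; next y=-2/5·(-0.089844)+1/4·(-1.637695)≈-0.373486
n=3: y≈-0.373486, sp=-1, e=sp−y≈-0.626514; I≈-3.224170, D=e−e_prev≈0.283643; u=1/4·(-0.626514)+1/2·(-3.224170)+1/2·0.283643≈-1.626892; next y=-2/5·(-0.373486)+1/4·(-1.626892)≈-0.257328
n=4: y≈-0.257328, sp=-3, e=sp−y≈-2.742672; I≈-5.966841, D=e−e_prev≈-2.116158; u=1/4·(-2.742672)+1/2·(-5.966841)+1/2·(-2.116158)≈-4.727168; next y=-2/5·(-0.257328)+1/4·(-4.727168)≈-1.078860
n=5: y≈-1.078860, sp=-3, e=sp−y≈-1.921140; I≈-7.887981, D=e−e_prev≈0.821532; u=1/4·(-1.921140)+1/2·(-7.887981)+1/2·0.821532≈-4.013509; next y=-2/5·(-1.078860)+1/4·(-4.013509)≈-0.571833
n=6: y≈-0.571833, sp=-3, e=sp−y≈-2.428167; I≈-10.316148, D=e−e_prev≈-0.507027; u=1/4·(-2.428167)+1/2·(-10.316148)+1/2·(-0.507027)≈-6.018629; next y=-2/5·(-0.571833)+1/4·(-6.018629)≈-1.275924
n=7: y≈-1.275924, sp=-3, e=sp−y≈-1.724076; I≈-12.040224, D=e−e_prev≈0.704091; u=1/4·(-1.724076)+1/2·(-12.040224)+1/2·0.704091≈-6.099085; next y=-2/5·(-1.275924)+1/4·(-6.099085)≈-1.014402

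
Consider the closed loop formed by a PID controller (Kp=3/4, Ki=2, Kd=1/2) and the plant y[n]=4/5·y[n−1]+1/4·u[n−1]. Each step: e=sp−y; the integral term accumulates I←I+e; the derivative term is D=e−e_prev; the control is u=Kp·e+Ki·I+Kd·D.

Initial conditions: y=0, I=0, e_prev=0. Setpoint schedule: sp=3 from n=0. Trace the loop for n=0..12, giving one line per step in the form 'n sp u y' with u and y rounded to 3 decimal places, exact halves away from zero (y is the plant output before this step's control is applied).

0 3 9.750 0.000
1 3 6.328 2.438
2 3 5.115 3.532
3 3 2.738 4.104
4 3 1.259 3.968
5 3 0.811 3.489
6 3 1.202 2.994
7 3 1.936 2.696
8 3 2.575 2.641
9 3 2.890 2.756
10 3 2.879 2.928
11 3 2.673 3.062
12 3 2.435 3.118

(exact arithmetic carried between steps; '≈' marks a value shown rounded to 6 d.p. or computed from one; I and e_prev carry over from the previous line; the table rounds u and y to 3 d.p., halves away from zero)
n=0: y=0, sp=3, e=sp−y=3; I=3, D=e−e_prev=3; u=3/4·3+2·3+1/2·3=9.75; next y=4/5·0+1/4·9.75=2.4375
n=1: y=2.4375, sp=3, e=sp−y=0.5625; I=3.5625, D=e−e_prev=-2.4375; u=3/4·0.5625+2·3.5625+1/2·(-2.4375)=6.328125; next y=4/5·2.4375+1/4·6.328125≈3.532031
n=2: y≈3.532031, sp=3, e=sp−y≈-0.532031; I≈3.030469, D=e−e_prev≈-1.094531; u=3/4·(-0.532031)+2·3.030469+1/2·(-1.094531)≈5.114648; next y=4/5·3.532031+1/4·5.114648≈4.104287
n=3: y≈4.104287, sp=3, e=sp−y≈-1.104287; I≈1.926182, D=e−e_prev≈-0.572256; u=3/4·(-1.104287)+2·1.926182+1/2·(-0.572256)≈2.738020; next y=4/5·4.104287+1/4·2.738020≈3.967935
n=4: y≈3.967935, sp=3, e=sp−y≈-0.967935; I≈0.958247, D=e−e_prev≈0.136352; u=3/4·(-0.967935)+2·0.958247+1/2·0.136352≈1.258719; next y=4/5·3.967935+1/4·1.258719≈3.489028
n=5: y≈3.489028, sp=3, e=sp−y≈-0.489028; I≈0.469219, D=e−e_prev≈0.478907; u=3/4·(-0.489028)+2·0.469219+1/2·0.478907≈0.811122; next y=4/5·3.489028+1/4·0.811122≈2.994002
n=6: y≈2.994002, sp=3, e=sp−y≈0.005998; I≈0.475217, D=e−e_prev≈0.495025; u=3/4·0.005998+2·0.475217+1/2·0.495025≈1.202445; next y=4/5·2.994002+1/4·1.202445≈2.695813
n=7: y≈2.695813, sp=3, e=sp−y≈0.304187; I≈0.779404, D=e−e_prev≈0.298189; u=3/4·0.304187+2·0.779404+1/2·0.298189≈1.936043; next y=4/5·2.695813+1/4·1.936043≈2.640661
n=8: y≈2.640661, sp=3, e=sp−y≈0.359339; I≈1.138743, D=e−e_prev≈0.055152; u=3/4·0.359339+2·1.138743+1/2·0.055152≈2.574566; next y=4/5·2.640661+1/4·2.574566≈2.756170
n=9: y≈2.756170, sp=3, e=sp−y≈0.243830; I≈1.382572, D=e−e_prev≈-0.115509; u=3/4·0.243830+2·1.382572+1/2·(-0.115509)≈2.890263; next y=4/5·2.756170+1/4·2.890263≈2.927502
n=10: y≈2.927502, sp=3, e=sp−y≈0.072498; I≈1.455071, D=e−e_prev≈-0.171332; u=3/4·0.072498+2·1.455071+1/2·(-0.171332)≈2.878849; next y=4/5·2.927502+1/4·2.878849≈3.061714
n=11: y≈3.061714, sp=3, e=sp−y≈-0.061714; I≈1.393357, D=e−e_prev≈-0.134212; u=3/4·(-0.061714)+2·1.393357+1/2·(-0.134212)≈2.673322; next y=4/5·3.061714+1/4·2.673322≈3.117702
n=12: y≈3.117702, sp=3, e=sp−y≈-0.117702; I≈1.275655, D=e−e_prev≈-0.055988; u=3/4·(-0.117702)+2·1.275655+1/2·(-0.055988)≈2.435040; next y=4/5·3.117702+1/4·2.435040≈3.102921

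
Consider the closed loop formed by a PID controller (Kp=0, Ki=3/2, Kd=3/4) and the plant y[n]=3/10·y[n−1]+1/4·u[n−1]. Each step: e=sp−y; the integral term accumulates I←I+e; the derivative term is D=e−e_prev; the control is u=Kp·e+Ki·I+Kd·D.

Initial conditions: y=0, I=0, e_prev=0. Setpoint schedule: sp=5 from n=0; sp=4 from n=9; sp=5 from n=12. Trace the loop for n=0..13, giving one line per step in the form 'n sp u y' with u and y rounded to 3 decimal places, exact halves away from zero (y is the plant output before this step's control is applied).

0 5 11.250 0.000
1 5 8.672 2.813
2 5 13.614 3.012
3 5 13.832 4.307
4 5 14.846 4.750
5 5 14.684 5.136
6 5 14.599 5.212
7 5 14.335 5.213
8 5 14.163 5.148
9 4 11.783 5.085
10 4 12.240 4.471
11 4 11.230 4.401
12 5 13.441 4.128
13 5 12.735 4.599

(exact arithmetic carried between steps; '≈' marks a value shown rounded to 6 d.p. or computed from one; I and e_prev carry over from the previous line; the table rounds u and y to 3 d.p., halves away from zero)
n=0: y=0, sp=5, e=sp−y=5; I=5, D=e−e_prev=5; u=0·5+3/2·5+3/4·5=11.25; next y=3/10·0+1/4·11.25=2.8125
n=1: y=2.8125, sp=5, e=sp−y=2.1875; I=7.1875, D=e−e_prev=-2.8125; u=0·2.1875+3/2·7.1875+3/4·(-2.8125)=8.671875; next y=3/10·2.8125+1/4·8.671875≈3.011719
n=2: y≈3.011719, sp=5, e=sp−y≈1.988281; I≈9.175781, D=e−e_prev≈-0.199219; u=0·1.988281+3/2·9.175781+3/4·(-0.199219)≈13.614258; next y=3/10·3.011719+1/4·13.614258≈4.307080
n=3: y≈4.307080, sp=5, e=sp−y≈0.692920; I≈9.868701, D=e−e_prev≈-1.295361; u=0·0.692920+3/2·9.868701+3/4·(-1.295361)≈13.831531; next y=3/10·4.307080+1/4·13.831531≈4.750007
n=4: y≈4.750007, sp=5, e=sp−y≈0.249993; I≈10.118694, D=e−e_prev≈-0.442927; u=0·0.249993+3/2·10.118694+3/4·(-0.442927)≈14.845847; next y=3/10·4.750007+1/4·14.845847≈5.136464
n=5: y≈5.136464, sp=5, e=sp−y≈-0.136464; I≈9.982231, D=e−e_prev≈-0.386457; u=0·(-0.136464)+3/2·9.982231+3/4·(-0.386457)≈14.683503; next y=3/10·5.136464+1/4·14.683503≈5.211815
n=6: y≈5.211815, sp=5, e=sp−y≈-0.211815; I≈9.770416, D=e−e_prev≈-0.075351; u=0·(-0.211815)+3/2·9.770416+3/4·(-0.075351)≈14.599110; next y=3/10·5.211815+1/4·14.599110≈5.213322
n=7: y≈5.213322, sp=5, e=sp−y≈-0.213322; I≈9.557094, D=e−e_prev≈-0.001507; u=0·(-0.213322)+3/2·9.557094+3/4·(-0.001507)≈14.334510; next y=3/10·5.213322+1/4·14.334510≈5.147624
n=8: y≈5.147624, sp=5, e=sp−y≈-0.147624; I≈9.409470, D=e−e_prev≈0.065698; u=0·(-0.147624)+3/2·9.409470+3/4·0.065698≈14.163478; next y=3/10·5.147624+1/4·14.163478≈5.085157
n=9: y≈5.085157, sp=4, e=sp−y≈-1.085157; I≈8.324313, D=e−e_prev≈-0.937532; u=0·(-1.085157)+3/2·8.324313+3/4·(-0.937532)≈11.783320; next y=3/10·5.085157+1/4·11.783320≈4.471377
n=10: y≈4.471377, sp=4, e=sp−y≈-0.471377; I≈7.852936, D=e−e_prev≈0.613780; u=0·(-0.471377)+3/2·7.852936+3/4·0.613780≈12.239739; next y=3/10·4.471377+1/4·12.239739≈4.401348
n=11: y≈4.401348, sp=4, e=sp−y≈-0.401348; I≈7.451588, D=e−e_prev≈0.070029; u=0·(-0.401348)+3/2·7.451588+3/4·0.070029≈11.229904; next y=3/10·4.401348+1/4·11.229904≈4.127880
n=12: y≈4.127880, sp=5, e=sp−y≈0.872120; I≈8.323708, D=e−e_prev≈1.273467; u=0·0.872120+3/2·8.323708+3/4·1.273467≈13.440662; next y=3/10·4.127880+1/4·13.440662≈4.598530
n=13: y≈4.598530, sp=5, e=sp−y≈0.401470; I≈8.725178, D=e−e_prev≈-0.470649; u=0·0.401470+3/2·8.725178+3/4·(-0.470649)≈12.734780; next y=3/10·4.598530+1/4·12.734780≈4.563254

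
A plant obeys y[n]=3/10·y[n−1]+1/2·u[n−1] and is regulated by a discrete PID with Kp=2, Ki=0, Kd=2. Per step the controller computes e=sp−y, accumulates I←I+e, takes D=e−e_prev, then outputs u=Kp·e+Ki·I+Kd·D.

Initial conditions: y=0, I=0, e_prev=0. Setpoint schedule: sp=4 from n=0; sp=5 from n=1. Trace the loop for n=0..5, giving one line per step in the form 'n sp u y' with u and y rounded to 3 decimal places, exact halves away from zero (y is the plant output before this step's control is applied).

(exact arithmetic carried between steps; '≈' marks a value shown rounded to 6 d.p. or computed from one; I and e_prev carry over from the previous line; the table rounds u and y to 3 d.p., halves away from zero)
n=0: y=0, sp=4, e=sp−y=4; I=4, D=e−e_prev=4; u=2·4+0·4+2·4=16; next y=3/10·0+1/2·16=8
n=1: y=8, sp=5, e=sp−y=-3; I=1, D=e−e_prev=-7; u=2·(-3)+0·1+2·(-7)=-20; next y=3/10·8+1/2·(-20)=-7.6
n=2: y=-7.6, sp=5, e=sp−y=12.6; I=13.6, D=e−e_prev=15.6; u=2·12.6+0·13.6+2·15.6=56.4; next y=3/10·(-7.6)+1/2·56.4=25.92
n=3: y=25.92, sp=5, e=sp−y=-20.92; I=-7.32, D=e−e_prev=-33.52; u=2·(-20.92)+0·(-7.32)+2·(-33.52)=-108.88; next y=3/10·25.92+1/2·(-108.88)=-46.664
n=4: y=-46.664, sp=5, e=sp−y=51.664; I=44.344, D=e−e_prev=72.584; u=2·51.664+0·44.344+2·72.584=248.496; next y=3/10·(-46.664)+1/2·248.496=110.2488
n=5: y=110.2488, sp=5, e=sp−y=-105.2488; I=-60.9048, D=e−e_prev=-156.9128; u=2·(-105.2488)+0·(-60.9048)+2·(-156.9128)=-524.3232; next y=3/10·110.2488+1/2·(-524.3232)=-229.08696

0 4 16.000 0.000
1 5 -20.000 8.000
2 5 56.400 -7.600
3 5 -108.880 25.920
4 5 248.496 -46.664
5 5 -524.323 110.249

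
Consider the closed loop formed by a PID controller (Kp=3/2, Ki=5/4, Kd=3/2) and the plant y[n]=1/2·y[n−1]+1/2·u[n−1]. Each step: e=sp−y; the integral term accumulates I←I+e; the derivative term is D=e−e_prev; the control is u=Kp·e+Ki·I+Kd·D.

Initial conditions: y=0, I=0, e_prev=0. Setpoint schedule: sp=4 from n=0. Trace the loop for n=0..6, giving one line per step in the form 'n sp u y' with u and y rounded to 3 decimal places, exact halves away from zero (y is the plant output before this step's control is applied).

0 4 17.000 0.000
1 4 -20.125 8.500
2 4 47.828 -5.813
3 4 -75.361 21.008
4 4 148.394 -27.177
5 4 -258.000 60.609
6 4 479.960 -98.696

(exact arithmetic carried between steps; '≈' marks a value shown rounded to 6 d.p. or computed from one; I and e_prev carry over from the previous line; the table rounds u and y to 3 d.p., halves away from zero)
n=0: y=0, sp=4, e=sp−y=4; I=4, D=e−e_prev=4; u=3/2·4+5/4·4+3/2·4=17; next y=1/2·0+1/2·17=8.5
n=1: y=8.5, sp=4, e=sp−y=-4.5; I=-0.5, D=e−e_prev=-8.5; u=3/2·(-4.5)+5/4·(-0.5)+3/2·(-8.5)=-20.125; next y=1/2·8.5+1/2·(-20.125)=-5.8125
n=2: y=-5.8125, sp=4, e=sp−y=9.8125; I=9.3125, D=e−e_prev=14.3125; u=3/2·9.8125+5/4·9.3125+3/2·14.3125=47.828125; next y=1/2·(-5.8125)+1/2·47.828125≈21.007813
n=3: y≈21.007813, sp=4, e=sp−y≈-17.007813; I≈-7.695313, D=e−e_prev≈-26.820313; u=3/2·(-17.007813)+5/4·(-7.695313)+3/2·(-26.820313)≈-75.361328; next y=1/2·21.007813+1/2·(-75.361328)≈-27.176758
n=4: y≈-27.176758, sp=4, e=sp−y≈31.176758; I≈23.481445, D=e−e_prev≈48.184570; u=3/2·31.176758+5/4·23.481445+3/2·48.184570≈148.393799; next y=1/2·(-27.176758)+1/2·148.393799≈60.608521
n=5: y≈60.608521, sp=4, e=sp−y≈-56.608521; I≈-33.127075, D=e−e_prev≈-87.785278; u=3/2·(-56.608521)+5/4·(-33.127075)+3/2·(-87.785278)≈-257.999542; next y=1/2·60.608521+1/2·(-257.999542)≈-98.695511
n=6: y≈-98.695511, sp=4, e=sp−y≈102.695511; I≈69.568436, D=e−e_prev≈159.304031; u=3/2·102.695511+5/4·69.568436+3/2·159.304031≈479.959858; next y=1/2·(-98.695511)+1/2·479.959858≈190.632174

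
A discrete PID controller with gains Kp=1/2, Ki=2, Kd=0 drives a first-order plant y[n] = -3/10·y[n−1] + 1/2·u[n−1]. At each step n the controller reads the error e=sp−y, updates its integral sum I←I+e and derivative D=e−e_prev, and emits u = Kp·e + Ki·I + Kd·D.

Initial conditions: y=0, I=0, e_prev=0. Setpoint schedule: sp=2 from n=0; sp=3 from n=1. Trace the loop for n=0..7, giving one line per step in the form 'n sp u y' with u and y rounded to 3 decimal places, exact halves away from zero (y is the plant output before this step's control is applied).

(exact arithmetic carried between steps; '≈' marks a value shown rounded to 6 d.p. or computed from one; I and e_prev carry over from the previous line; the table rounds u and y to 3 d.p., halves away from zero)
n=0: y=0, sp=2, e=sp−y=2; I=2, D=e−e_prev=2; u=1/2·2+2·2+0·2=5; next y=-3/10·0+1/2·5=2.5
n=1: y=2.5, sp=3, e=sp−y=0.5; I=2.5, D=e−e_prev=-1.5; u=1/2·0.5+2·2.5+0·(-1.5)=5.25; next y=-3/10·2.5+1/2·5.25=1.875
n=2: y=1.875, sp=3, e=sp−y=1.125; I=3.625, D=e−e_prev=0.625; u=1/2·1.125+2·3.625+0·0.625=7.8125; next y=-3/10·1.875+1/2·7.8125=3.34375
n=3: y=3.34375, sp=3, e=sp−y=-0.34375; I=3.28125, D=e−e_prev=-1.46875; u=1/2·(-0.34375)+2·3.28125+0·(-1.46875)=6.390625; next y=-3/10·3.34375+1/2·6.390625≈2.192188
n=4: y≈2.192188, sp=3, e=sp−y≈0.807813; I≈4.089063, D=e−e_prev≈1.151563; u=1/2·0.807813+2·4.089063+0·1.151563≈8.582031; next y=-3/10·2.192188+1/2·8.582031≈3.633359
n=5: y≈3.633359, sp=3, e=sp−y≈-0.633359; I≈3.455703, D=e−e_prev≈-1.441172; u=1/2·(-0.633359)+2·3.455703+0·(-1.441172)≈6.594727; next y=-3/10·3.633359+1/2·6.594727≈2.207355
n=6: y≈2.207355, sp=3, e=sp−y≈0.792645; I≈4.248348, D=e−e_prev≈1.426004; u=1/2·0.792645+2·4.248348+0·1.426004≈8.893018; next y=-3/10·2.207355+1/2·8.893018≈3.784302
n=7: y≈3.784302, sp=3, e=sp−y≈-0.784302; I≈3.464046, D=e−e_prev≈-1.576947; u=1/2·(-0.784302)+2·3.464046+0·(-1.576947)≈6.535940; next y=-3/10·3.784302+1/2·6.535940≈2.132679

0 2 5.000 0.000
1 3 5.250 2.500
2 3 7.813 1.875
3 3 6.391 3.344
4 3 8.582 2.192
5 3 6.595 3.633
6 3 8.893 2.207
7 3 6.536 3.784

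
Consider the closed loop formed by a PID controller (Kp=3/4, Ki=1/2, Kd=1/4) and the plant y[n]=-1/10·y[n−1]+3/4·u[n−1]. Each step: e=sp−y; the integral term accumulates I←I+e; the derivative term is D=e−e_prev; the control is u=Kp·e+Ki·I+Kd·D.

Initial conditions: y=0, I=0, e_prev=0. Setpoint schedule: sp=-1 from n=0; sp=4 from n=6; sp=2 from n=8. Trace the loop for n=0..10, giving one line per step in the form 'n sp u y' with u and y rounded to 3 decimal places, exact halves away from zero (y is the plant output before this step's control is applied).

0 -1 -1.500 0.000
1 -1 -0.063 -1.125
2 -1 -2.067 0.066
3 -1 0.132 -1.557
4 -1 -2.713 0.254
5 -1 0.584 -2.060
6 4 3.980 0.644
7 4 1.670 2.920
8 2 2.719 0.960
9 2 1.774 1.943
10 2 3.258 1.136

(exact arithmetic carried between steps; '≈' marks a value shown rounded to 6 d.p. or computed from one; I and e_prev carry over from the previous line; the table rounds u and y to 3 d.p., halves away from zero)
n=0: y=0, sp=-1, e=sp−y=-1; I=-1, D=e−e_prev=-1; u=3/4·(-1)+1/2·(-1)+1/4·(-1)=-1.5; next y=-1/10·0+3/4·(-1.5)=-1.125
n=1: y=-1.125, sp=-1, e=sp−y=0.125; I=-0.875, D=e−e_prev=1.125; u=3/4·0.125+1/2·(-0.875)+1/4·1.125=-0.0625; next y=-1/10·(-1.125)+3/4·(-0.0625)=0.065625
n=2: y=0.065625, sp=-1, e=sp−y=-1.065625; I=-1.940625, D=e−e_prev=-1.190625; u=3/4·(-1.065625)+1/2·(-1.940625)+1/4·(-1.190625)≈-2.067188; next y=-1/10·0.065625+3/4·(-2.067188)≈-1.556953
n=3: y≈-1.556953, sp=-1, e=sp−y≈0.556953; I≈-1.383672, D=e−e_prev≈1.622578; u=3/4·0.556953+1/2·(-1.383672)+1/4·1.622578≈0.131523; next y=-1/10·(-1.556953)+3/4·0.131523≈0.254338
n=4: y≈0.254338, sp=-1, e=sp−y≈-1.254338; I≈-2.638010, D=e−e_prev≈-1.811291; u=3/4·(-1.254338)+1/2·(-2.638010)+1/4·(-1.811291)≈-2.712581; next y=-1/10·0.254338+3/4·(-2.712581)≈-2.059870
n=5: y≈-2.059870, sp=-1, e=sp−y≈1.059870; I≈-1.578140, D=e−e_prev≈2.314207; u=3/4·1.059870+1/2·(-1.578140)+1/4·2.314207≈0.584384; next y=-1/10·(-2.059870)+3/4·0.584384≈0.644275
n=6: y≈0.644275, sp=4, e=sp−y≈3.355725; I≈1.777585, D=e−e_prev≈2.295855; u=3/4·3.355725+1/2·1.777585+1/4·2.295855≈3.979550; next y=-1/10·0.644275+3/4·3.979550≈2.920235
n=7: y≈2.920235, sp=4, e=sp−y≈1.079765; I≈2.857350, D=e−e_prev≈-2.275960; u=3/4·1.079765+1/2·2.857350+1/4·(-2.275960)≈1.669509; next y=-1/10·2.920235+3/4·1.669509≈0.960108
n=8: y≈0.960108, sp=2, e=sp−y≈1.039892; I≈3.897242, D=e−e_prev≈-0.039873; u=3/4·1.039892+1/2·3.897242+1/4·(-0.039873)≈2.718572; next y=-1/10·0.960108+3/4·2.718572≈1.942918
n=9: y≈1.942918, sp=2, e=sp−y≈0.057082; I≈3.954324, D=e−e_prev≈-0.982810; u=3/4·0.057082+1/2·3.954324+1/4·(-0.982810)≈1.774271; next y=-1/10·1.942918+3/4·1.774271≈1.136411
n=10: y≈1.136411, sp=2, e=sp−y≈0.863589; I≈4.817913, D=e−e_prev≈0.806507; u=3/4·0.863589+1/2·4.817913+1/4·0.806507≈3.258275; next y=-1/10·1.136411+3/4·3.258275≈2.330065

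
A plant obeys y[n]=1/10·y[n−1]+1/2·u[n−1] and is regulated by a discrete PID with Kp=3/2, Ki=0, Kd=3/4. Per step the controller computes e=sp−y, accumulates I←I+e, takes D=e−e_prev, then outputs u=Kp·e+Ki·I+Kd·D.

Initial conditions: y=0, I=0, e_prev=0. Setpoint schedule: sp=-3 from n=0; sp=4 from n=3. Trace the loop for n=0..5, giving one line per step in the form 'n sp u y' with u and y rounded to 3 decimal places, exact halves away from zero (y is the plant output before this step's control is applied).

0 -3 -6.750 0.000
1 -3 3.094 -3.375
2 -3 -9.752 1.209
3 4 22.856 -4.755
4 4 -22.210 10.953
5 4 36.736 -10.010

(exact arithmetic carried between steps; '≈' marks a value shown rounded to 6 d.p. or computed from one; I and e_prev carry over from the previous line; the table rounds u and y to 3 d.p., halves away from zero)
n=0: y=0, sp=-3, e=sp−y=-3; I=-3, D=e−e_prev=-3; u=3/2·(-3)+0·(-3)+3/4·(-3)=-6.75; next y=1/10·0+1/2·(-6.75)=-3.375
n=1: y=-3.375, sp=-3, e=sp−y=0.375; I=-2.625, D=e−e_prev=3.375; u=3/2·0.375+0·(-2.625)+3/4·3.375=3.09375; next y=1/10·(-3.375)+1/2·3.09375=1.209375
n=2: y=1.209375, sp=-3, e=sp−y=-4.209375; I=-6.834375, D=e−e_prev=-4.584375; u=3/2·(-4.209375)+0·(-6.834375)+3/4·(-4.584375)≈-9.752344; next y=1/10·1.209375+1/2·(-9.752344)≈-4.755234
n=3: y≈-4.755234, sp=4, e=sp−y≈8.755234; I≈1.920859, D=e−e_prev≈12.964609; u=3/2·8.755234+0·1.920859+3/4·12.964609≈22.856309; next y=1/10·(-4.755234)+1/2·22.856309≈10.952631
n=4: y≈10.952631, sp=4, e=sp−y≈-6.952631; I≈-5.031771, D=e−e_prev≈-15.707865; u=3/2·(-6.952631)+0·(-5.031771)+3/4·(-15.707865)≈-22.209845; next y=1/10·10.952631+1/2·(-22.209845)≈-10.009660
n=5: y≈-10.009660, sp=4, e=sp−y≈14.009660; I≈8.977888, D=e−e_prev≈20.962290; u=3/2·14.009660+0·8.977888+3/4·20.962290≈36.736207; next y=1/10·(-10.009660)+1/2·36.736207≈17.367138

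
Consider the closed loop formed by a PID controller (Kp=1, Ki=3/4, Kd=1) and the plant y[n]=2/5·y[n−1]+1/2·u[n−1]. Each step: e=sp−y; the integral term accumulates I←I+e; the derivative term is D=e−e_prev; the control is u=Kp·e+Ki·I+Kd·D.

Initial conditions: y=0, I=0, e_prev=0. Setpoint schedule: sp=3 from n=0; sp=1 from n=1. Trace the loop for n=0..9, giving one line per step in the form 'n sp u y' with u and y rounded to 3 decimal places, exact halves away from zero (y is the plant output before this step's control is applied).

(exact arithmetic carried between steps; '≈' marks a value shown rounded to 6 d.p. or computed from one; I and e_prev carry over from the previous line; the table rounds u and y to 3 d.p., halves away from zero)
n=0: y=0, sp=3, e=sp−y=3; I=3, D=e−e_prev=3; u=1·3+3/4·3+1·3=8.25; next y=2/5·0+1/2·8.25=4.125
n=1: y=4.125, sp=1, e=sp−y=-3.125; I=-0.125, D=e−e_prev=-6.125; u=1·(-3.125)+3/4·(-0.125)+1·(-6.125)=-9.34375; next y=2/5·4.125+1/2·(-9.34375)=-3.021875
n=2: y=-3.021875, sp=1, e=sp−y=4.021875; I=3.896875, D=e−e_prev=7.146875; u=1·4.021875+3/4·3.896875+1·7.146875≈14.091406; next y=2/5·(-3.021875)+1/2·14.091406≈5.836953
n=3: y≈5.836953, sp=1, e=sp−y≈-4.836953; I≈-0.940078, D=e−e_prev≈-8.858828; u=1·(-4.836953)+3/4·(-0.940078)+1·(-8.858828)≈-14.400840; next y=2/5·5.836953+1/2·(-14.400840)≈-4.865639
n=4: y≈-4.865639, sp=1, e=sp−y≈5.865639; I≈4.925561, D=e−e_prev≈10.702592; u=1·5.865639+3/4·4.925561+1·10.702592≈20.262401; next y=2/5·(-4.865639)+1/2·20.262401≈8.184945
n=5: y≈8.184945, sp=1, e=sp−y≈-7.184945; I≈-2.259384, D=e−e_prev≈-13.050584; u=1·(-7.184945)+3/4·(-2.259384)+1·(-13.050584)≈-21.930067; next y=2/5·8.184945+1/2·(-21.930067)≈-7.691055
n=6: y≈-7.691055, sp=1, e=sp−y≈8.691055; I≈6.431671, D=e−e_prev≈15.876000; u=1·8.691055+3/4·6.431671+1·15.876000≈29.390809; next y=2/5·(-7.691055)+1/2·29.390809≈11.618982
n=7: y≈11.618982, sp=1, e=sp−y≈-10.618982; I≈-4.187311, D=e−e_prev≈-19.310038; u=1·(-10.618982)+3/4·(-4.187311)+1·(-19.310038)≈-33.069504; next y=2/5·11.618982+1/2·(-33.069504)≈-11.887159
n=8: y≈-11.887159, sp=1, e=sp−y≈12.887159; I≈8.699848, D=e−e_prev≈23.506141; u=1·12.887159+3/4·8.699848+1·23.506141≈42.918186; next y=2/5·(-11.887159)+1/2·42.918186≈16.704229
n=9: y≈16.704229, sp=1, e=sp−y≈-15.704229; I≈-7.004382, D=e−e_prev≈-28.591388; u=1·(-15.704229)+3/4·(-7.004382)+1·(-28.591388)≈-49.548904; next y=2/5·16.704229+1/2·(-49.548904)≈-18.092760

0 3 8.250 0.000
1 1 -9.344 4.125
2 1 14.091 -3.022
3 1 -14.401 5.837
4 1 20.262 -4.866
5 1 -21.930 8.185
6 1 29.391 -7.691
7 1 -33.070 11.619
8 1 42.918 -11.887
9 1 -49.549 16.704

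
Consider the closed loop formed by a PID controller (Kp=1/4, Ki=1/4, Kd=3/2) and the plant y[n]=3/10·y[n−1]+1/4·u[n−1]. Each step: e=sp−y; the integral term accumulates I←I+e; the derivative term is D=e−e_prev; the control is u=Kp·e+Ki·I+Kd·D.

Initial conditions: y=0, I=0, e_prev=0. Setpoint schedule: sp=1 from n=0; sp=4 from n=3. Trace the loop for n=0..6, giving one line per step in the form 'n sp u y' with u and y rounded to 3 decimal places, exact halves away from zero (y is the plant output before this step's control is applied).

0 1 2.000 0.000
1 1 -0.250 0.500
2 1 1.450 0.088
3 4 6.457 0.389
4 4 0.627 1.731
5 4 5.317 0.676
6 4 2.854 1.532

(exact arithmetic carried between steps; '≈' marks a value shown rounded to 6 d.p. or computed from one; I and e_prev carry over from the previous line; the table rounds u and y to 3 d.p., halves away from zero)
n=0: y=0, sp=1, e=sp−y=1; I=1, D=e−e_prev=1; u=1/4·1+1/4·1+3/2·1=2; next y=3/10·0+1/4·2=0.5
n=1: y=0.5, sp=1, e=sp−y=0.5; I=1.5, D=e−e_prev=-0.5; u=1/4·0.5+1/4·1.5+3/2·(-0.5)=-0.25; next y=3/10·0.5+1/4·(-0.25)=0.0875
n=2: y=0.0875, sp=1, e=sp−y=0.9125; I=2.4125, D=e−e_prev=0.4125; u=1/4·0.9125+1/4·2.4125+3/2·0.4125=1.45; next y=3/10·0.0875+1/4·1.45=0.38875
n=3: y=0.38875, sp=4, e=sp−y=3.61125; I=6.02375, D=e−e_prev=2.69875; u=1/4·3.61125+1/4·6.02375+3/2·2.69875=6.456875; next y=3/10·0.38875+1/4·6.456875≈1.730844
n=4: y≈1.730844, sp=4, e=sp−y≈2.269156; I≈8.292906, D=e−e_prev≈-1.342094; u=1/4·2.269156+1/4·8.292906+3/2·(-1.342094)≈0.627375; next y=3/10·1.730844+1/4·0.627375≈0.676097
n=5: y≈0.676097, sp=4, e=sp−y≈3.323903; I≈11.616809, D=e−e_prev≈1.054747; u=1/4·3.323903+1/4·11.616809+3/2·1.054747≈5.317298; next y=3/10·0.676097+1/4·5.317298≈1.532154
n=6: y≈1.532154, sp=4, e=sp−y≈2.467846; I≈14.084656, D=e−e_prev≈-0.856057; u=1/4·2.467846+1/4·14.084656+3/2·(-0.856057)≈2.854040; next y=3/10·1.532154+1/4·2.854040≈1.173156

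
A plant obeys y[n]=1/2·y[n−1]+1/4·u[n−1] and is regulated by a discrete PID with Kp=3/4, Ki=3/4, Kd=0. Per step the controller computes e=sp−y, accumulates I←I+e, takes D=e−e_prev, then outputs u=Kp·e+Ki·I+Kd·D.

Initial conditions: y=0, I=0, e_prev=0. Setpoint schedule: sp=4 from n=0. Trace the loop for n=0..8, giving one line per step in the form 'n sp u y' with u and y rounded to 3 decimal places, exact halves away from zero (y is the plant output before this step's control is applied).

0 4 6.000 0.000
1 4 6.750 1.500
2 4 7.219 2.438
3 4 7.512 3.023
4 4 7.695 3.390
5 4 7.809 3.619
6 4 7.881 3.762
7 4 7.925 3.851
8 4 7.953 3.907

(exact arithmetic carried between steps; '≈' marks a value shown rounded to 6 d.p. or computed from one; I and e_prev carry over from the previous line; the table rounds u and y to 3 d.p., halves away from zero)
n=0: y=0, sp=4, e=sp−y=4; I=4, D=e−e_prev=4; u=3/4·4+3/4·4+0·4=6; next y=1/2·0+1/4·6=1.5
n=1: y=1.5, sp=4, e=sp−y=2.5; I=6.5, D=e−e_prev=-1.5; u=3/4·2.5+3/4·6.5+0·(-1.5)=6.75; next y=1/2·1.5+1/4·6.75=2.4375
n=2: y=2.4375, sp=4, e=sp−y=1.5625; I=8.0625, D=e−e_prev=-0.9375; u=3/4·1.5625+3/4·8.0625+0·(-0.9375)=7.21875; next y=1/2·2.4375+1/4·7.21875≈3.023438
n=3: y≈3.023438, sp=4, e=sp−y≈0.976563; I≈9.039063, D=e−e_prev≈-0.585938; u=3/4·0.976563+3/4·9.039063+0·(-0.585938)≈7.511719; next y=1/2·3.023438+1/4·7.511719≈3.389648
n=4: y≈3.389648, sp=4, e=sp−y≈0.610352; I≈9.649414, D=e−e_prev≈-0.366211; u=3/4·0.610352+3/4·9.649414+0·(-0.366211)≈7.694824; next y=1/2·3.389648+1/4·7.694824≈3.618530
n=5: y≈3.618530, sp=4, e=sp−y≈0.381470; I≈10.030884, D=e−e_prev≈-0.228882; u=3/4·0.381470+3/4·10.030884+0·(-0.228882)≈7.809265; next y=1/2·3.618530+1/4·7.809265≈3.761581
n=6: y≈3.761581, sp=4, e=sp−y≈0.238419; I≈10.269302, D=e−e_prev≈-0.143051; u=3/4·0.238419+3/4·10.269302+0·(-0.143051)≈7.880791; next y=1/2·3.761581+1/4·7.880791≈3.850988
n=7: y≈3.850988, sp=4, e=sp−y≈0.149012; I≈10.418314, D=e−e_prev≈-0.089407; u=3/4·0.149012+3/4·10.418314+0·(-0.089407)≈7.925494; next y=1/2·3.850988+1/4·7.925494≈3.906868
n=8: y≈3.906868, sp=4, e=sp−y≈0.093132; I≈10.511446, D=e−e_prev≈-0.055879; u=3/4·0.093132+3/4·10.511446+0·(-0.055879)≈7.953434; next y=1/2·3.906868+1/4·7.953434≈3.941792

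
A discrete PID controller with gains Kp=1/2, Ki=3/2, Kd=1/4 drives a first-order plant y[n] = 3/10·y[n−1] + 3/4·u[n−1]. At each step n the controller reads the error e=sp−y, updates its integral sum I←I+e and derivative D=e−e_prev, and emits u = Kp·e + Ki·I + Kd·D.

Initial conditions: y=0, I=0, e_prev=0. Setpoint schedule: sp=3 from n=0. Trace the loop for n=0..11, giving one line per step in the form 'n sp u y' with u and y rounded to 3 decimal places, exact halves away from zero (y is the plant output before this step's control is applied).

0 3 6.750 0.000
1 3 -0.891 5.063
2 3 6.758 0.851
3 3 -1.135 5.323
4 3 6.798 0.746
5 3 -1.262 5.322
6 3 6.911 0.650
7 3 -1.370 5.378
8 3 7.027 0.586
9 3 -1.486 5.446
10 3 7.145 0.520
11 3 -1.605 5.515

(exact arithmetic carried between steps; '≈' marks a value shown rounded to 6 d.p. or computed from one; I and e_prev carry over from the previous line; the table rounds u and y to 3 d.p., halves away from zero)
n=0: y=0, sp=3, e=sp−y=3; I=3, D=e−e_prev=3; u=1/2·3+3/2·3+1/4·3=6.75; next y=3/10·0+3/4·6.75=5.0625
n=1: y=5.0625, sp=3, e=sp−y=-2.0625; I=0.9375, D=e−e_prev=-5.0625; u=1/2·(-2.0625)+3/2·0.9375+1/4·(-5.0625)=-0.890625; next y=3/10·5.0625+3/4·(-0.890625)≈0.850781
n=2: y≈0.850781, sp=3, e=sp−y≈2.149219; I≈3.086719, D=e−e_prev≈4.211719; u=1/2·2.149219+3/2·3.086719+1/4·4.211719≈6.757617; next y=3/10·0.850781+3/4·6.757617≈5.323447
n=3: y≈5.323447, sp=3, e=sp−y≈-2.323447; I≈0.763271, D=e−e_prev≈-4.472666; u=1/2·(-2.323447)+3/2·0.763271+1/4·(-4.472666)≈-1.134983; next y=3/10·5.323447+3/4·(-1.134983)≈0.745797
n=4: y≈0.745797, sp=3, e=sp−y≈2.254203; I≈3.017474, D=e−e_prev≈4.577650; u=1/2·2.254203+3/2·3.017474+1/4·4.577650≈6.797726; next y=3/10·0.745797+3/4·6.797726≈5.322033
n=5: y≈5.322033, sp=3, e=sp−y≈-2.322033; I≈0.695441, D=e−e_prev≈-4.576236; u=1/2·(-2.322033)+3/2·0.695441+1/4·(-4.576236)≈-1.261914; next y=3/10·5.322033+3/4·(-1.261914)≈0.650174
n=6: y≈0.650174, sp=3, e=sp−y≈2.349826; I≈3.045267, D=e−e_prev≈4.671859; u=1/2·2.349826+3/2·3.045267+1/4·4.671859≈6.910778; next y=3/10·0.650174+3/4·6.910778≈5.378136
n=7: y≈5.378136, sp=3, e=sp−y≈-2.378136; I≈0.667131, D=e−e_prev≈-4.727961; u=1/2·(-2.378136)+3/2·0.667131+1/4·(-4.727961)≈-1.370361; next y=3/10·5.378136+3/4·(-1.370361)≈0.585670
n=8: y≈0.585670, sp=3, e=sp−y≈2.414330; I≈3.081462, D=e−e_prev≈4.792466; u=1/2·2.414330+3/2·3.081462+1/4·4.792466≈7.027474; next y=3/10·0.585670+3/4·7.027474≈5.446306
n=9: y≈5.446306, sp=3, e=sp−y≈-2.446306; I≈0.635155, D=e−e_prev≈-4.860637; u=1/2·(-2.446306)+3/2·0.635155+1/4·(-4.860637)≈-1.485580; next y=3/10·5.446306+3/4·(-1.485580)≈0.519707
n=10: y≈0.519707, sp=3, e=sp−y≈2.480293; I≈3.115448, D=e−e_prev≈4.926599; u=1/2·2.480293+3/2·3.115448+1/4·4.926599≈7.144968; next y=3/10·0.519707+3/4·7.144968≈5.514638
n=11: y≈5.514638, sp=3, e=sp−y≈-2.514638; I≈0.600810, D=e−e_prev≈-4.994931; u=1/2·(-2.514638)+3/2·0.600810+1/4·(-4.994931)≈-1.604837; next y=3/10·5.514638+3/4·(-1.604837)≈0.450763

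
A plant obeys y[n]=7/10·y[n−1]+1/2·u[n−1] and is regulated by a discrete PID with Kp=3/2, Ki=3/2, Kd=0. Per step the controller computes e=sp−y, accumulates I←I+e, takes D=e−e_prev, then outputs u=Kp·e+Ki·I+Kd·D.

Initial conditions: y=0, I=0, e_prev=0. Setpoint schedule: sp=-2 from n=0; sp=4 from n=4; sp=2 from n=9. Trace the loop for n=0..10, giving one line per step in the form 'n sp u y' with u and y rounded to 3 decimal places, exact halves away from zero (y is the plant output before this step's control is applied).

0 -2 -6.000 0.000
1 -2 0.000 -3.000
2 -2 -1.200 -2.100
3 -2 -1.140 -2.070
4 4 16.812 -2.019
5 4 -1.195 6.993
6 4 2.402 4.298
7 4 2.221 4.209
8 4 2.364 4.057
9 2 -3.616 4.022
10 2 2.395 1.007

(exact arithmetic carried between steps; '≈' marks a value shown rounded to 6 d.p. or computed from one; I and e_prev carry over from the previous line; the table rounds u and y to 3 d.p., halves away from zero)
n=0: y=0, sp=-2, e=sp−y=-2; I=-2, D=e−e_prev=-2; u=3/2·(-2)+3/2·(-2)+0·(-2)=-6; next y=7/10·0+1/2·(-6)=-3
n=1: y=-3, sp=-2, e=sp−y=1; I=-1, D=e−e_prev=3; u=3/2·1+3/2·(-1)+0·3=0; next y=7/10·(-3)+1/2·0=-2.1
n=2: y=-2.1, sp=-2, e=sp−y=0.1; I=-0.9, D=e−e_prev=-0.9; u=3/2·0.1+3/2·(-0.9)+0·(-0.9)=-1.2; next y=7/10·(-2.1)+1/2·(-1.2)=-2.07
n=3: y=-2.07, sp=-2, e=sp−y=0.07; I=-0.83, D=e−e_prev=-0.03; u=3/2·0.07+3/2·(-0.83)+0·(-0.03)=-1.14; next y=7/10·(-2.07)+1/2·(-1.14)=-2.019
n=4: y=-2.019, sp=4, e=sp−y=6.019; I=5.189, D=e−e_prev=5.949; u=3/2·6.019+3/2·5.189+0·5.949=16.812; next y=7/10·(-2.019)+1/2·16.812=6.9927
n=5: y=6.9927, sp=4, e=sp−y=-2.9927; I=2.1963, D=e−e_prev=-9.0117; u=3/2·(-2.9927)+3/2·2.1963+0·(-9.0117)=-1.1946; next y=7/10·6.9927+1/2·(-1.1946)=4.29759
n=6: y=4.29759, sp=4, e=sp−y=-0.29759; I=1.89871, D=e−e_prev=2.69511; u=3/2·(-0.29759)+3/2·1.89871+0·2.69511=2.40168; next y=7/10·4.29759+1/2·2.40168=4.209153
n=7: y=4.209153, sp=4, e=sp−y=-0.209153; I=1.689557, D=e−e_prev=0.088437; u=3/2·(-0.209153)+3/2·1.689557+0·0.088437=2.220606; next y=7/10·4.209153+1/2·2.220606≈4.056710
n=8: y≈4.056710, sp=4, e=sp−y≈-0.056710; I≈1.632847, D=e−e_prev≈0.152443; u=3/2·(-0.056710)+3/2·1.632847+0·0.152443≈2.364205; next y=7/10·4.056710+1/2·2.364205≈4.021800
n=9: y≈4.021800, sp=2, e=sp−y≈-2.021800; I≈-0.388953, D=e−e_prev≈-1.965090; u=3/2·(-2.021800)+3/2·(-0.388953)+0·(-1.965090)≈-3.616129; next y=7/10·4.021800+1/2·(-3.616129)≈1.007195
n=10: y≈1.007195, sp=2, e=sp−y≈0.992805; I≈0.603852, D=e−e_prev≈3.014604; u=3/2·0.992805+3/2·0.603852+0·3.014604≈2.394985; next y=7/10·1.007195+1/2·2.394985≈1.902529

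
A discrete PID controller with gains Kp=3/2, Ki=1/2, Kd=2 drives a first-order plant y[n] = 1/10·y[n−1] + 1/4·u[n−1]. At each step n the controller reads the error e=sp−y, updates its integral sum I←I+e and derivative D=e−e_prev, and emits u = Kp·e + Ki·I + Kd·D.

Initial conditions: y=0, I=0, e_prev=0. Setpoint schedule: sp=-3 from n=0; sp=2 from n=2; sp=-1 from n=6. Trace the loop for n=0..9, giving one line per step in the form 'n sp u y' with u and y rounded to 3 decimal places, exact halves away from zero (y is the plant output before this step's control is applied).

(exact arithmetic carried between steps; '≈' marks a value shown rounded to 6 d.p. or computed from one; I and e_prev carry over from the previous line; the table rounds u and y to 3 d.p., halves away from zero)
n=0: y=0, sp=-3, e=sp−y=-3; I=-3, D=e−e_prev=-3; u=3/2·(-3)+1/2·(-3)+2·(-3)=-12; next y=1/10·0+1/4·(-12)=-3
n=1: y=-3, sp=-3, e=sp−y=0; I=-3, D=e−e_prev=3; u=3/2·0+1/2·(-3)+2·3=4.5; next y=1/10·(-3)+1/4·4.5=0.825
n=2: y=0.825, sp=2, e=sp−y=1.175; I=-1.825, D=e−e_prev=1.175; u=3/2·1.175+1/2·(-1.825)+2·1.175=3.2; next y=1/10·0.825+1/4·3.2=0.8825
n=3: y=0.8825, sp=2, e=sp−y=1.1175; I=-0.7075, D=e−e_prev=-0.0575; u=3/2·1.1175+1/2·(-0.7075)+2·(-0.0575)=1.2075; next y=1/10·0.8825+1/4·1.2075=0.390125
n=4: y=0.390125, sp=2, e=sp−y=1.609875; I=0.902375, D=e−e_prev=0.492375; u=3/2·1.609875+1/2·0.902375+2·0.492375=3.85075; next y=1/10·0.390125+1/4·3.85075=1.0017
n=5: y=1.0017, sp=2, e=sp−y=0.9983; I=1.900675, D=e−e_prev=-0.611575; u=3/2·0.9983+1/2·1.900675+2·(-0.611575)≈1.224638; next y=1/10·1.0017+1/4·1.224638≈0.406329
n=6: y≈0.406329, sp=-1, e=sp−y≈-1.406329; I≈0.494346, D=e−e_prev≈-2.404629; u=3/2·(-1.406329)+1/2·0.494346+2·(-2.404629)≈-6.67158; next y=1/10·0.406329+1/4·(-6.67158)≈-1.627262
n=7: y≈-1.627262, sp=-1, e=sp−y≈0.627262; I≈1.121608, D=e−e_prev≈2.033591; u=3/2·0.627262+1/2·1.121608+2·2.033591≈5.568880; next y=1/10·(-1.627262)+1/4·5.568880≈1.229494
n=8: y≈1.229494, sp=-1, e=sp−y≈-2.229494; I≈-1.107886, D=e−e_prev≈-2.856756; u=3/2·(-2.229494)+1/2·(-1.107886)+2·(-2.856756)≈-9.611695; next y=1/10·1.229494+1/4·(-9.611695)≈-2.279974
n=9: y≈-2.279974, sp=-1, e=sp−y≈1.279974; I≈0.172088, D=e−e_prev≈3.509468; u=3/2·1.279974+1/2·0.172088+2·3.509468≈9.024942; next y=1/10·(-2.279974)+1/4·9.024942≈2.028238

0 -3 -12.000 0.000
1 -3 4.500 -3.000
2 2 3.200 0.825
3 2 1.208 0.883
4 2 3.851 0.390
5 2 1.225 1.002
6 -1 -6.672 0.406
7 -1 5.569 -1.627
8 -1 -9.612 1.229
9 -1 9.025 -2.280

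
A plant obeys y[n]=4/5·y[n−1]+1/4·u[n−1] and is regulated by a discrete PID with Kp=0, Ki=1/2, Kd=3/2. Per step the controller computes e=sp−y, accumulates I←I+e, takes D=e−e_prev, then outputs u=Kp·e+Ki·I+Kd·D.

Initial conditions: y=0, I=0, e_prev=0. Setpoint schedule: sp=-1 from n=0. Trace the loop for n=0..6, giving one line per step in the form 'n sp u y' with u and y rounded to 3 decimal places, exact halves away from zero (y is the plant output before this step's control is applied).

(exact arithmetic carried between steps; '≈' marks a value shown rounded to 6 d.p. or computed from one; I and e_prev carry over from the previous line; the table rounds u and y to 3 d.p., halves away from zero)
n=0: y=0, sp=-1, e=sp−y=-1; I=-1, D=e−e_prev=-1; u=0·(-1)+1/2·(-1)+3/2·(-1)=-2; next y=4/5·0+1/4·(-2)=-0.5
n=1: y=-0.5, sp=-1, e=sp−y=-0.5; I=-1.5, D=e−e_prev=0.5; u=0·(-0.5)+1/2·(-1.5)+3/2·0.5=0; next y=4/5·(-0.5)+1/4·0=-0.4
n=2: y=-0.4, sp=-1, e=sp−y=-0.6; I=-2.1, D=e−e_prev=-0.1; u=0·(-0.6)+1/2·(-2.1)+3/2·(-0.1)=-1.2; next y=4/5·(-0.4)+1/4·(-1.2)=-0.62
n=3: y=-0.62, sp=-1, e=sp−y=-0.38; I=-2.48, D=e−e_prev=0.22; u=0·(-0.38)+1/2·(-2.48)+3/2·0.22=-0.91; next y=4/5·(-0.62)+1/4·(-0.91)=-0.7235
n=4: y=-0.7235, sp=-1, e=sp−y=-0.2765; I=-2.7565, D=e−e_prev=0.1035; u=0·(-0.2765)+1/2·(-2.7565)+3/2·0.1035=-1.223; next y=4/5·(-0.7235)+1/4·(-1.223)=-0.88455
n=5: y=-0.88455, sp=-1, e=sp−y=-0.11545; I=-2.87195, D=e−e_prev=0.16105; u=0·(-0.11545)+1/2·(-2.87195)+3/2·0.16105=-1.1944; next y=4/5·(-0.88455)+1/4·(-1.1944)=-1.00624
n=6: y=-1.00624, sp=-1, e=sp−y=0.00624; I=-2.86571, D=e−e_prev=0.12169; u=0·0.00624+1/2·(-2.86571)+3/2·0.12169=-1.25032; next y=4/5·(-1.00624)+1/4·(-1.25032)=-1.117572

0 -1 -2.000 0.000
1 -1 0.000 -0.500
2 -1 -1.200 -0.400
3 -1 -0.910 -0.620
4 -1 -1.223 -0.724
5 -1 -1.194 -0.885
6 -1 -1.250 -1.006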